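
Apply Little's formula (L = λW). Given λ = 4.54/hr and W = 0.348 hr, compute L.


L = λW = 4.54·0.348 = 1.5799

Final: 1.5799


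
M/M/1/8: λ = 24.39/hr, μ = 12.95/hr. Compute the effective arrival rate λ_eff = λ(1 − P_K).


ρ = 1.8834; P_K = (1−ρ)ρ^8/(1−ρ^9) = 0.470623
λ_eff = λ(1 − P_K) = 24.39·(1 − 0.470623) = 24.39·0.529377 = 12.9115 /hr

Final: 12.9115 /hr


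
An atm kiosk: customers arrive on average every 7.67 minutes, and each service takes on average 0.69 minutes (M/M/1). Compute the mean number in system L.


λ = 60/7.67 = 7.8227 /hr
μ = 60/0.69 = 86.9565 /hr
ρ = λ/μ = 7.8227/86.9565 = 0.08996
L = ρ/(1−ρ) = 0.08996/0.9100 = 0.09885

Final: 0.09885


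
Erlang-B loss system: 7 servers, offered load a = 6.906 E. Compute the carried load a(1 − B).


B(7,6.906) = 0.243029 (Erlang-B)
Carried load = a(1 − B) = 6.906·(1 − 0.243029) = 6.906·0.756971 = 5.2276 E

Final: 5.2276 Erlangs


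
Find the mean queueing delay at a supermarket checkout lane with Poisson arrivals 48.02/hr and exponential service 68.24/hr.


ρ = 48.02/68.24 = 0.7037
Wq = ρ/(μ−λ) = 0.7037/(68.24 − 48.02) = 0.7037/20.22 = 0.03480 hr

Final: 0.03480 hr


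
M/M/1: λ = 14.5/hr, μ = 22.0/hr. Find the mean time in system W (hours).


W = 1/(μ−λ) = 1/(22.0 − 14.5) = 1/7.50 = 0.1333 hr

Final: 0.1333 hr


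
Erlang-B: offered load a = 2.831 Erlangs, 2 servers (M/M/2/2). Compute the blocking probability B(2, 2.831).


B(c,a) = (a^c/c!) / Σ_{k=0}^{c} a^k/k!
a^2/2! = 4.007281
Σ terms (k=0..2): 1.00000 + 2.83100 + 4.00728 = 7.838280
B = 4.007281/7.838280 = 0.511245

Final: 0.511245


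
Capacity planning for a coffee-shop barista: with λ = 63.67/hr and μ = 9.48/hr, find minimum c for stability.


Stability requires cμ > λ ⇔ c > λ/μ.
λ/μ = 63.67/9.48 = 6.7162
Minimum integer c = ⌊6.7162⌋ + 1 = 7
Check: 7·9.48 = 66.36 > 63.67, while 6·9.48 = 56.88 ≤ 63.67

Final: 7 servers


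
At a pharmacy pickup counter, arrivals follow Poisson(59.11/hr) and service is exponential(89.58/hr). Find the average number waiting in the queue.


ρ = 59.11/89.58 = 0.6599
Lq = ρ²/(1−ρ) = 0.4354/0.3401 = 1.2801

Final: 1.2801


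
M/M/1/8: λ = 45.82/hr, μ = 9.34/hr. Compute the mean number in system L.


ρ = 45.82/9.34 = 4.9058
L = ρ[1 − (K+1)ρ^K + Kρ^(K+1)] / [(1−ρ)(1−ρ^(K+1))]
Numerator: 4.9058·(1 − 9·335479.254289 + 8·1645787.947699) = 49778923.024078
Denominator: (-3.9058)·(-1645786.947699) = 6428084.352468
L = 49778923.024078/6428084.352468 = 7.7440

Final: 7.7440


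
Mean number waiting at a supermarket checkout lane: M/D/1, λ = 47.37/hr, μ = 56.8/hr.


ρ = 47.37/56.8 = 0.8340
M/D/1: Lq = ρ²/(2(1−ρ)) = 0.6955/(2·0.1660) = 2.09468

Final: 2.09468


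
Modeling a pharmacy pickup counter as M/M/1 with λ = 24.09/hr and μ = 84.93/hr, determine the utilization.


ρ = λ/μ = 24.09/84.93 = 0.2836

Final: 0.2836


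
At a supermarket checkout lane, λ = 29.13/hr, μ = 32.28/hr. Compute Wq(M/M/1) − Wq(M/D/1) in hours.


ρ = 29.13/32.28 = 0.9024
Wq(M/M/1) = ρ/(μ−λ) = 0.9024/3.15 = 0.28648 hr
Wq(M/D/1) = ρ/(2(μ−λ)) = 0.14324 hr
Savings = 0.28648 − 0.14324 = 0.14324 hr

Final: 0.14324 hr


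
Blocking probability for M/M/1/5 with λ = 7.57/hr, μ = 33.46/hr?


ρ = λ/μ = 7.57/33.46 = 0.2262
P_K = (1−ρ)ρ^K/(1−ρ^(K+1)) = (0.7738·0.0005927)/(1 − 0.0001341)
= 0.0004586/0.999866 = 0.0004587

Final: 0.0004587


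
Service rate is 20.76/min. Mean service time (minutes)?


Mean service time = 1/μ = 1/20.76 minute = 0.04817 minute
In minutes: 0.04817 × 1 = 0.04817 min

Final: 0.04817 min


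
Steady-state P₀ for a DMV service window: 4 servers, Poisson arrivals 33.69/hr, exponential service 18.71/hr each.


a = λ/μ = 33.69/18.71 = 1.8006; ρ = a/c = 0.4502
Σ_{k=0}^{3} a^k/k! (terms k=0..3) = 1.00000 + 1.80064 + 1.62115 + 0.97304 = 5.39484
Tail: a^4/(4!(1−ρ)) = 10.51257/(24·0.5498) = 0.79664
P₀ = 1/(5.39484 + 0.79664) = 1/6.19147 = 0.161512

Final: 0.161512


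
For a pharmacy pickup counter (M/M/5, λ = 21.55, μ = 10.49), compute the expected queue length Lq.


a = λ/μ = 2.0543; ρ = a/5 = 0.4109
P₀ = 0.127078
Lq = P₀·a^c·ρ / (c!·(1−ρ)²) = 0.127078·36.58971·0.4109/(120·0.34708)
= 0.04587

Final: 0.04587


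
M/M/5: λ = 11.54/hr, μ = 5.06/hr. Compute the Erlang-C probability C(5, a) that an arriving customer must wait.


a = λ/μ = 2.2806; ρ = a/5 = 0.4561
P₀ = 0.100696 (from M/M/c formula)
C(c,a) = [a^c/(c!(1−ρ))]·P₀ = [61.69876/(120·0.5439)]·0.100696
= 0.94536·0.100696 = 0.095194

Final: 0.095194


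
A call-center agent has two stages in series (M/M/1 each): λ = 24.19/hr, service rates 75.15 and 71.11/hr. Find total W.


Each node sees arrival rate λ = 24.19/hr (tandem ⇒ throughput preserved).
W₁ = 1/(μ₁−λ) = 1/(75.15−24.19) = 0.01962 hr
W₂ = 1/(μ₂−λ) = 1/(71.11−24.19) = 0.02131 hr
W_total = W₁ + W₂ = 0.01962 + 0.02131 = 0.04094 hr

Final: 0.04094 hr


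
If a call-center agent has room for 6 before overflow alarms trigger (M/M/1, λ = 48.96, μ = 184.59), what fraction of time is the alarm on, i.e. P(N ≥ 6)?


ρ = 48.96/184.59 = 0.2652
P(N ≥ n) = ρ^n = 0.2652^6 = 0.0003482

Final: 0.0003482


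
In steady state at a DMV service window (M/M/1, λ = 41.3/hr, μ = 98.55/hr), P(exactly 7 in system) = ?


ρ = 41.3/98.55 = 0.4191
P_n = (1−ρ)·ρ^n = (1 − 0.4191)·0.4191^7 = 0.5809·0.002270 = 0.001319

Final: 0.001319


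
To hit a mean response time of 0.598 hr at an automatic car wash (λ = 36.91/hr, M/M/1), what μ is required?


W = 1/(μ−λ) ⇒ μ − λ = 1/W = 1/0.598 = 1.6722
μ = λ + 1/W = 36.91 + 1.6722 = 38.5822 per hr

Final: 38.5822 /hr


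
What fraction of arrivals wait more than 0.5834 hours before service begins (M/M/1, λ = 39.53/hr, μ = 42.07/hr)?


ρ = 39.53/42.07 = 0.9396
P(Wq > t) = ρ·e^{−(μ−λ)t} = 0.9396·e^{−1.4818}
= 0.9396·0.227220 = 0.213502

Final: 0.213502


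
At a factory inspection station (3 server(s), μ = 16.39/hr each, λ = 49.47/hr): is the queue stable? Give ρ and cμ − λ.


Total capacity cμ = 3·16.39 = 49.17/hr
ρ = λ/(cμ) = 49.47/49.17 = 1.0061
Stable ⇔ ρ < 1: NO
Spare capacity = cμ − λ = 49.17 − 49.47 = -0.30/hr

Final: ρ = 1.0061; unstable; margin = -0.30/hr


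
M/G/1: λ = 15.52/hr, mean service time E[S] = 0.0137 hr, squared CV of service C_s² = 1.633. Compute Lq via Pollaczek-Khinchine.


ρ = λ·E[S] = 15.52·0.0137 = 0.2126
Lq = ρ²(1+C_s²)/(2(1−ρ)) = 0.04521·(1+1.633)/(2·0.7874)
= 0.04521·2.6330/1.5748 = 0.07559

Final: 0.07559


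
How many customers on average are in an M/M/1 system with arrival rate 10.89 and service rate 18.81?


ρ = λ/μ = 10.89/18.81 = 0.5789
L = ρ/(1−ρ) = 0.5789/(1 − 0.5789) = 0.5789/0.4211 = 1.3750

Final: 1.3750


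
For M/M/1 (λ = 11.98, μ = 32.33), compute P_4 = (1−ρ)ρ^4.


ρ = 11.98/32.33 = 0.3706
P_n = (1−ρ)·ρ^n = (1 − 0.3706)·0.3706^4 = 0.6294·0.018854 = 0.011868

Final: 0.011868


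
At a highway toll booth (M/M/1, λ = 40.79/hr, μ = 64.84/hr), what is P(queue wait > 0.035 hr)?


ρ = 40.79/64.84 = 0.6291
P(Wq > t) = ρ·e^{−(μ−λ)t} = 0.6291·e^{−0.8418}
= 0.6291·0.430956 = 0.271109

Final: 0.271109


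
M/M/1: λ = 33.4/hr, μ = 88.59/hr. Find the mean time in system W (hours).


W = 1/(μ−λ) = 1/(88.59 − 33.4) = 1/55.19 = 0.01812 hr

Final: 0.01812 hr


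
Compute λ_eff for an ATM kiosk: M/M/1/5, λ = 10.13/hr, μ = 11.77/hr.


ρ = 0.8607; P_K = (1−ρ)ρ^5/(1−ρ^6) = 0.110858
λ_eff = λ(1 − P_K) = 10.13·(1 − 0.110858) = 10.13·0.889142 = 9.0070 /hr

Final: 9.0070 /hr


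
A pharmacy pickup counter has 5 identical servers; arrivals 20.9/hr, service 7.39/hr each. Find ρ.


ρ = λ/(cμ) = 20.9/(5·7.39) = 20.9/36.95 = 0.5656

Final: 0.5656


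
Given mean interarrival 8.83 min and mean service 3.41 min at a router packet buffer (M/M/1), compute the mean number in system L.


λ = 60/8.83 = 6.7950 /hr
μ = 60/3.41 = 17.5953 /hr
ρ = λ/μ = 6.7950/17.5953 = 0.3862
L = ρ/(1−ρ) = 0.3862/0.6138 = 0.6292

Final: 0.6292


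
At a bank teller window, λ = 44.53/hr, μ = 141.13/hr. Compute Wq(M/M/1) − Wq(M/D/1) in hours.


ρ = 44.53/141.13 = 0.3155
Wq(M/M/1) = ρ/(μ−λ) = 0.3155/96.60 = 0.003266 hr
Wq(M/D/1) = ρ/(2(μ−λ)) = 0.001633 hr
Savings = 0.003266 − 0.001633 = 0.001633 hr

Final: 0.001633 hr


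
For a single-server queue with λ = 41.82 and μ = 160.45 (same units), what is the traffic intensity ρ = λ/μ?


ρ = λ/μ = 41.82/160.45 = 0.2606

Final: 0.2606


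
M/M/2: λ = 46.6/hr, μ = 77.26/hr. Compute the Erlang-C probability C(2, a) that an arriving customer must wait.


a = λ/μ = 0.6032; ρ = a/2 = 0.3016
P₀ = 0.536595 (from M/M/c formula)
C(c,a) = [a^c/(c!(1−ρ))]·P₀ = [0.36380/(2·0.6984)]·0.536595
= 0.26044·0.536595 = 0.139753

Final: 0.139753


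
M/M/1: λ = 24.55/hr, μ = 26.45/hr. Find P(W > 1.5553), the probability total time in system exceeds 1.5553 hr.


W ~ Exponential(μ−λ) for M/M/1.
μ − λ = 26.45 − 24.55 = 1.9000
P(W > t) = e^{−(μ−λ)t} = e^{−2.9551} = 0.052075

Final: 0.052075


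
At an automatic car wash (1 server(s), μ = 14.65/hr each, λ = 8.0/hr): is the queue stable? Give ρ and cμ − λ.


Total capacity cμ = 1·14.65 = 14.65/hr
ρ = λ/(cμ) = 8.0/14.65 = 0.5461
Stable ⇔ ρ < 1: YES
Spare capacity = cμ − λ = 14.65 − 8.0 = 6.65/hr

Final: ρ = 0.5461; stable; margin = 6.65/hr


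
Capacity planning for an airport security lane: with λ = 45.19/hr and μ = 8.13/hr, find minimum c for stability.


Stability requires cμ > λ ⇔ c > λ/μ.
λ/μ = 45.19/8.13 = 5.5584
Minimum integer c = ⌊5.5584⌋ + 1 = 6
Check: 6·8.13 = 48.78 > 45.19, while 5·8.13 = 40.65 ≤ 45.19

Final: 6 servers


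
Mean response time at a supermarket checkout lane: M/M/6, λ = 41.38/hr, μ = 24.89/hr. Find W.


a = 1.6625; ρ = 0.2771; P₀ = 0.189571
Lq = P₀·a^c·ρ/(c!(1−ρ)²) = 0.002948
Wq = Lq/λ = 0.002948/41.38 = 0.00007123 hr
W = Wq + 1/μ = 0.00007123 + 0.04018 = 0.04025 hr

Final: 0.04025 hr


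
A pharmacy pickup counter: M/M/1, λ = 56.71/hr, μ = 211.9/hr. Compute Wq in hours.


ρ = 56.71/211.9 = 0.2676
Wq = ρ/(μ−λ) = 0.2676/(211.9 − 56.71) = 0.2676/155.19 = 0.001725 hr

Final: 0.001725 hr


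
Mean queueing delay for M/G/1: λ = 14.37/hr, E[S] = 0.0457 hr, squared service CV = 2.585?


ρ = λ·E[S] = 14.37·0.0457 = 0.6567
E[S²] = E[S]²(1+C_s²) = 0.0457²·(1+2.585) = 0.007487
Wq = λ·E[S²]/(2(1−ρ)) = 14.37·0.007487/(2·0.3433) = 0.15671 hr

Final: 0.15671 hr


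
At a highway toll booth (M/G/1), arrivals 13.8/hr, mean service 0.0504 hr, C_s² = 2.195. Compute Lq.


ρ = λ·E[S] = 13.8·0.0504 = 0.6955
Lq = ρ²(1+C_s²)/(2(1−ρ)) = 0.4837·(1+2.195)/(2·0.3045)
= 0.4837·3.1950/0.6090 = 2.53806

Final: 2.53806


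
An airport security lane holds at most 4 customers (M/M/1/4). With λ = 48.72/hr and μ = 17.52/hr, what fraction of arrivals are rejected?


ρ = λ/μ = 48.72/17.52 = 2.7808
P_K = (1−ρ)ρ^K/(1−ρ^(K+1)) = (-1.7808·59.798833)/(1 − 166.289906)
= -106.491073/-165.289906 = 0.644268

Final: 0.644268


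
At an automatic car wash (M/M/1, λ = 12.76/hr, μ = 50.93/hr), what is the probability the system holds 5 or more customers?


ρ = 12.76/50.93 = 0.2505
P(N ≥ n) = ρ^n = 0.2505^5 = 0.0009872

Final: 0.0009872


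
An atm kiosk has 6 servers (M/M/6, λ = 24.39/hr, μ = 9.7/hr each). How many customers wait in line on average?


a = λ/μ = 2.5144; ρ = a/6 = 0.4191
P₀ = 0.080435
Lq = P₀·a^c·ρ / (c!·(1−ρ)²) = 0.080435·252.72046·0.4191/(720·0.33748)
= 0.03506

Final: 0.03506


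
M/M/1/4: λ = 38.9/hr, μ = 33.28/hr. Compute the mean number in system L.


ρ = 38.9/33.28 = 1.1689
L = ρ[1 − (K+1)ρ^K + Kρ^(K+1)] / [(1−ρ)(1−ρ^(K+1))]
Numerator: 1.1689·(1 − 5·1.866660 + 4·2.181883) = 0.460807
Denominator: (-0.1689)·(-1.181883) = 0.199585
L = 0.460807/0.199585 = 2.3088

Final: 2.3088


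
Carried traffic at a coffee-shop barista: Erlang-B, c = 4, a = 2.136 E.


B(4,2.136) = 0.109668 (Erlang-B)
Carried load = a(1 − B) = 2.136·(1 − 0.109668) = 2.136·0.890332 = 1.9017 E

Final: 1.9017 Erlangs


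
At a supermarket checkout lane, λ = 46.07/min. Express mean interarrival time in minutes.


Mean interarrival time = 1/λ = 1/46.07 minute = 0.02171 minute
In minutes: 0.02171 × 1 = 0.02171 min

Final: 0.02171 min


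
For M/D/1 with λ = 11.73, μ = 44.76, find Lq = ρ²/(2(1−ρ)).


ρ = 11.73/44.76 = 0.2621
M/D/1: Lq = ρ²/(2(1−ρ)) = 0.06868/(2·0.7379) = 0.04653

Final: 0.04653


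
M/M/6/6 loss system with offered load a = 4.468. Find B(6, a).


B(c,a) = (a^c/c!) / Σ_{k=0}^{c} a^k/k!
a^6/6! = 11.049598
Σ terms (k=0..6): 1.00000 + 4.46800 + 9.98151 + 14.86580 + 16.60510 + 14.83831 + 11.04960 = 72.808320
B = 11.049598/72.808320 = 0.151763

Final: 0.151763


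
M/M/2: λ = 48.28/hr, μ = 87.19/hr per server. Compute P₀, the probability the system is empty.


a = λ/μ = 48.28/87.19 = 0.5537; ρ = a/c = 0.2769
Σ_{k=0}^{1} a^k/k! (terms k=0..1) = 1.00000 + 0.55373 = 1.55373
Tail: a^2/(2!(1−ρ)) = 0.30662/(2·0.7231) = 0.21201
P₀ = 1/(1.55373 + 0.21201) = 1/1.76574 = 0.566334

Final: 0.566334


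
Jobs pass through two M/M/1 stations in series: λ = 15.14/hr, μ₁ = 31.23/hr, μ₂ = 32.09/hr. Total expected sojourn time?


Each node sees arrival rate λ = 15.14/hr (tandem ⇒ throughput preserved).
W₁ = 1/(μ₁−λ) = 1/(31.23−15.14) = 0.06215 hr
W₂ = 1/(μ₂−λ) = 1/(32.09−15.14) = 0.05900 hr
W_total = W₁ + W₂ = 0.06215 + 0.05900 = 0.12115 hr

Final: 0.12115 hr


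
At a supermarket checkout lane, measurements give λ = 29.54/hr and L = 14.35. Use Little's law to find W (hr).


W = L/λ = 14.35/29.54 = 0.4858 hr

Final: 0.4858 hr


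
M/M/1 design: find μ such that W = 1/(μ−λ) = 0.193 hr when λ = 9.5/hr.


W = 1/(μ−λ) ⇒ μ − λ = 1/W = 1/0.193 = 5.1813
μ = λ + 1/W = 9.5 + 5.1813 = 14.6813 per hr

Final: 14.6813 /hr


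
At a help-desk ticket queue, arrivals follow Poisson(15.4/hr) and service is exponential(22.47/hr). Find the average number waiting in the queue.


ρ = 15.4/22.47 = 0.6854
Lq = ρ²/(1−ρ) = 0.4697/0.3146 = 1.4929

Final: 1.4929


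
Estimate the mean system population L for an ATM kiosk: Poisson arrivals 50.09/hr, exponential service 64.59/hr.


ρ = λ/μ = 50.09/64.59 = 0.7755
L = ρ/(1−ρ) = 0.7755/(1 − 0.7755) = 0.7755/0.2245 = 3.4545

Final: 3.4545


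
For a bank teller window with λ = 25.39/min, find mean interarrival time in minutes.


Mean interarrival time = 1/λ = 1/25.39 minute = 0.03939 minute
In minutes: 0.03939 × 1 = 0.03939 min

Final: 0.03939 min


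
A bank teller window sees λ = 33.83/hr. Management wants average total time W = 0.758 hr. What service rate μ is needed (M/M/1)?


W = 1/(μ−λ) ⇒ μ − λ = 1/W = 1/0.758 = 1.3193
μ = λ + 1/W = 33.83 + 1.3193 = 35.1493 per hr

Final: 35.1493 /hr


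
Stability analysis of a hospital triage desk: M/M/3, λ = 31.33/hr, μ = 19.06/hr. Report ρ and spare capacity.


Total capacity cμ = 3·19.06 = 57.18/hr
ρ = λ/(cμ) = 31.33/57.18 = 0.5479
Stable ⇔ ρ < 1: YES
Spare capacity = cμ − λ = 57.18 − 31.33 = 25.85/hr

Final: ρ = 0.5479; stable; margin = 25.85/hr


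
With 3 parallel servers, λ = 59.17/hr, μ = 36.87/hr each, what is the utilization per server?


ρ = λ/(cμ) = 59.17/(3·36.87) = 59.17/110.61 = 0.5349

Final: 0.5349


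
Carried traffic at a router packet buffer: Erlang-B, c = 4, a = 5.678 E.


B(4,5.678) = 0.448253 (Erlang-B)
Carried load = a(1 − B) = 5.678·(1 − 0.448253) = 5.678·0.551747 = 3.1328 E

Final: 3.1328 Erlangs


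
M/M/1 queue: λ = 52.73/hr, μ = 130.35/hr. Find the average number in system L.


ρ = λ/μ = 52.73/130.35 = 0.4045
L = ρ/(1−ρ) = 0.4045/(1 − 0.4045) = 0.4045/0.5955 = 0.6793

Final: 0.6793


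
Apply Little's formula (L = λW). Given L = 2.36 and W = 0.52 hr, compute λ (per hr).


λ = L/W = 2.36/0.52 = 4.5385 /hr

Final: 4.5385 /hr


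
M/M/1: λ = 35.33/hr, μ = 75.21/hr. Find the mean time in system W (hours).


W = 1/(μ−λ) = 1/(75.21 − 35.33) = 1/39.88 = 0.02508 hr

Final: 0.02508 hr


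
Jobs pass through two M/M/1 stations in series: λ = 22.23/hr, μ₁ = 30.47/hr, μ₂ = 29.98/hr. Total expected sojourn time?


Each node sees arrival rate λ = 22.23/hr (tandem ⇒ throughput preserved).
W₁ = 1/(μ₁−λ) = 1/(30.47−22.23) = 0.12136 hr
W₂ = 1/(μ₂−λ) = 1/(29.98−22.23) = 0.12903 hr
W_total = W₁ + W₂ = 0.12136 + 0.12903 = 0.25039 hr

Final: 0.25039 hr


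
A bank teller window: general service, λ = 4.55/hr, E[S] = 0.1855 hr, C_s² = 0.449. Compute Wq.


ρ = λ·E[S] = 4.55·0.1855 = 0.8440
E[S²] = E[S]²(1+C_s²) = 0.1855²·(1+0.449) = 0.049860
Wq = λ·E[S²]/(2(1−ρ)) = 4.55·0.049860/(2·0.1560) = 0.72725 hr

Final: 0.72725 hr


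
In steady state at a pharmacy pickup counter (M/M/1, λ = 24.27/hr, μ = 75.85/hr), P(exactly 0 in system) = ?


ρ = 24.27/75.85 = 0.3200
P_n = (1−ρ)·ρ^n = (1 − 0.3200)·0.3200^0 = 0.6800·1.000000 = 0.680026

Final: 0.680026


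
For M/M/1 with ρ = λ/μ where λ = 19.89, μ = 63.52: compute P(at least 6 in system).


ρ = 19.89/63.52 = 0.3131
P(N ≥ n) = ρ^n = 0.3131^6 = 0.0009426

Final: 0.0009426


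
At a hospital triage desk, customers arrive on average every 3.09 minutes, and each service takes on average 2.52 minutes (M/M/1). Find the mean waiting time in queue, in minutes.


λ = 60/3.09 = 19.4175 /hr
μ = 60/2.52 = 23.8095 /hr
ρ = λ/μ = 19.4175/23.8095 = 0.8155
Wq = ρ/(μ−λ) = 0.8155/(23.8095−19.4175) = 0.18568 hr
In minutes: 0.18568·60 = 11.141 min

Final: 11.141 min


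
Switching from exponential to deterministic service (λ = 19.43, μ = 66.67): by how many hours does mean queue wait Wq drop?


ρ = 19.43/66.67 = 0.2914
Wq(M/M/1) = ρ/(μ−λ) = 0.2914/47.24 = 0.006169 hr
Wq(M/D/1) = ρ/(2(μ−λ)) = 0.003085 hr
Savings = 0.006169 − 0.003085 = 0.003085 hr

Final: 0.003085 hr


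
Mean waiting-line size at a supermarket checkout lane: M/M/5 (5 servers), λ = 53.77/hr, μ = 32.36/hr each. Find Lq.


a = λ/μ = 1.6616; ρ = a/5 = 0.3323
P₀ = 0.189306
Lq = P₀·a^c·ρ / (c!·(1−ρ)²) = 0.189306·12.66653·0.3323/(120·0.44579)
= 0.01490

Final: 0.01490


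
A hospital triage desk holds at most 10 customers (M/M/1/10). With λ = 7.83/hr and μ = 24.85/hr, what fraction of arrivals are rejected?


ρ = λ/μ = 7.83/24.85 = 0.3151
P_K = (1−ρ)ρ^K/(1−ρ^(K+1)) = (0.6849·0.000009646)/(1 − 0.000003039)
= 0.000006607/0.999997 = 0.000006607

Final: 0.000006607


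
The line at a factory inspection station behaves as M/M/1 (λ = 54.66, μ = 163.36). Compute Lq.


ρ = 54.66/163.36 = 0.3346
Lq = ρ²/(1−ρ) = 0.1120/0.6654 = 0.1683

Final: 0.1683


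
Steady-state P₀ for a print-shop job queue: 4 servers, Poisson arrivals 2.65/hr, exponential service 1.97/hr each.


a = λ/μ = 2.65/1.97 = 1.3452; ρ = a/c = 0.3363
Σ_{k=0}^{3} a^k/k! (terms k=0..3) = 1.00000 + 1.34518 + 0.90475 + 0.40568 = 3.65561
Tail: a^4/(4!(1−ρ)) = 3.27430/(24·0.6637) = 0.20556
P₀ = 1/(3.65561 + 0.20556) = 1/3.86117 = 0.258989

Final: 0.258989


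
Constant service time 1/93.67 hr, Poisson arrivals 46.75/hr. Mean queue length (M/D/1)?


ρ = 46.75/93.67 = 0.4991
M/D/1: Lq = ρ²/(2(1−ρ)) = 0.2491/(2·0.5009) = 0.24864

Final: 0.24864


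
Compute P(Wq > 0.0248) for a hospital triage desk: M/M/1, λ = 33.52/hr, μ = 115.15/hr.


ρ = 33.52/115.15 = 0.2911
P(Wq > t) = ρ·e^{−(μ−λ)t} = 0.2911·e^{−2.0244}
= 0.2911·0.132070 = 0.038445

Final: 0.038445


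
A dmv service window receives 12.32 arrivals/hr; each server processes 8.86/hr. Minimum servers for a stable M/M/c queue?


Stability requires cμ > λ ⇔ c > λ/μ.
λ/μ = 12.32/8.86 = 1.3905
Minimum integer c = ⌊1.3905⌋ + 1 = 2
Check: 2·8.86 = 17.72 > 12.32, while 1·8.86 = 8.86 ≤ 12.32

Final: 2 servers


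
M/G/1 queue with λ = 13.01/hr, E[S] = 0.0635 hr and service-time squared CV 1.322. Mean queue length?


ρ = λ·E[S] = 13.01·0.0635 = 0.8261
Lq = ρ²(1+C_s²)/(2(1−ρ)) = 0.6825·(1+1.322)/(2·0.1739)
= 0.6825·2.3220/0.3477 = 4.55745

Final: 4.55745


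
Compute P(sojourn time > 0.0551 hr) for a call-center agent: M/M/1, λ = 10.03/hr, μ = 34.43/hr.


W ~ Exponential(μ−λ) for M/M/1.
μ − λ = 34.43 − 10.03 = 24.4000
P(W > t) = e^{−(μ−λ)t} = e^{−1.3444} = 0.260686

Final: 0.260686


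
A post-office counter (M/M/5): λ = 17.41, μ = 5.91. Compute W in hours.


a = 2.9459; ρ = 0.5892; P₀ = 0.049545
Lq = P₀·a^c·ρ/(c!(1−ρ)²) = 0.31974
Wq = Lq/λ = 0.31974/17.41 = 0.01837 hr
W = Wq + 1/μ = 0.01837 + 0.16920 = 0.18757 hr

Final: 0.18757 hr


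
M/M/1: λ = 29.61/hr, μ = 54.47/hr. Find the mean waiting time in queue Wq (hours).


ρ = 29.61/54.47 = 0.5436
Wq = ρ/(μ−λ) = 0.5436/(54.47 − 29.61) = 0.5436/24.86 = 0.02187 hr

Final: 0.02187 hr


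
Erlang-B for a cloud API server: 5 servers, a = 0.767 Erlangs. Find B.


B(c,a) = (a^c/c!) / Σ_{k=0}^{c} a^k/k!
a^5/5! = 0.002212
Σ terms (k=0..5): 1.00000 + 0.76700 + 0.29414 + 0.07520 + 0.01442 + 0.002212 = 2.152980
B = 0.002212/2.152980 = 0.001027

Final: 0.001027


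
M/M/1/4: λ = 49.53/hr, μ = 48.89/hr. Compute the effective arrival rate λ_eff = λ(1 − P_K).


ρ = 1.0131; P_K = (1−ρ)ρ^4/(1−ρ^5) = 0.205236
λ_eff = λ(1 − P_K) = 49.53·(1 − 0.205236) = 49.53·0.794764 = 39.3647 /hr

Final: 39.3647 /hr


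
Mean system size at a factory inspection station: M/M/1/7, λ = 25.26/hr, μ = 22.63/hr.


ρ = 25.26/22.63 = 1.1162
L = ρ[1 − (K+1)ρ^K + Kρ^(K+1)] / [(1−ρ)(1−ρ^(K+1))]
Numerator: 1.1162·(1 − 8·2.158945 + 7·2.409852) = 0.666833
Denominator: (-0.1162)·(-1.409852) = 0.163849
L = 0.666833/0.163849 = 4.0698

Final: 4.0698


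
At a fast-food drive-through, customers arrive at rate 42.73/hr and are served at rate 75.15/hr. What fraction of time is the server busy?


ρ = λ/μ = 42.73/75.15 = 0.5686

Final: 0.5686


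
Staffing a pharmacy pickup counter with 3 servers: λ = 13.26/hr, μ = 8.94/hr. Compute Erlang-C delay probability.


a = λ/μ = 1.4832; ρ = a/3 = 0.4944
P₀ = 0.214646 (from M/M/c formula)
C(c,a) = [a^c/(c!(1−ρ))]·P₀ = [3.26301/(6·0.5056)]·0.214646
= 1.07564·0.214646 = 0.230881

Final: 0.230881


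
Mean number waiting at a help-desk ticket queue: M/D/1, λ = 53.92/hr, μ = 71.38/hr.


ρ = 53.92/71.38 = 0.7554
M/D/1: Lq = ρ²/(2(1−ρ)) = 0.5706/(2·0.2446) = 1.16640

Final: 1.16640


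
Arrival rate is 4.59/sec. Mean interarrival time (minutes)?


Mean interarrival time = 1/λ = 1/4.59 second = 0.21786 second
In minutes: 0.21786 × 0.0166667 = 0.003631 min

Final: 0.003631 min


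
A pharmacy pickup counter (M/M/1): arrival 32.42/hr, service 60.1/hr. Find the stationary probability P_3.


ρ = 32.42/60.1 = 0.5394
P_n = (1−ρ)·ρ^n = (1 − 0.5394)·0.5394^3 = 0.4606·0.156970 = 0.072295

Final: 0.072295


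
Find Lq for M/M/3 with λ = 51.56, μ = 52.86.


a = λ/μ = 0.9754; ρ = a/3 = 0.3251
P₀ = 0.373092
Lq = P₀·a^c·ρ / (c!·(1−ρ)²) = 0.373092·0.92802·0.3251/(6·0.45544)
= 0.04120

Final: 0.04120


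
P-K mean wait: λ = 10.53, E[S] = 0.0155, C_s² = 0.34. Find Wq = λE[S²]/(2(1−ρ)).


ρ = λ·E[S] = 10.53·0.0155 = 0.1632
E[S²] = E[S]²(1+C_s²) = 0.0155²·(1+0.34) = 0.0003219
Wq = λ·E[S²]/(2(1−ρ)) = 10.53·0.0003219/(2·0.8368) = 0.002026 hr

Final: 0.002026 hr


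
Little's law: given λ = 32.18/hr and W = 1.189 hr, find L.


L = λW = 32.18·1.189 = 38.2620

Final: 38.2620


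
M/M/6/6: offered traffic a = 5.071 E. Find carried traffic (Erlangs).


B(6,5.071) = 0.197179 (Erlang-B)
Carried load = a(1 − B) = 5.071·(1 − 0.197179) = 5.071·0.802821 = 4.0711 E

Final: 4.0711 Erlangs


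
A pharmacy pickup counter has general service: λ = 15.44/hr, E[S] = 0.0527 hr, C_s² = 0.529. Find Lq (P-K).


ρ = λ·E[S] = 15.44·0.0527 = 0.8137
Lq = ρ²(1+C_s²)/(2(1−ρ)) = 0.6621·(1+0.529)/(2·0.1863)
= 0.6621·1.5290/0.3726 = 2.71677

Final: 2.71677


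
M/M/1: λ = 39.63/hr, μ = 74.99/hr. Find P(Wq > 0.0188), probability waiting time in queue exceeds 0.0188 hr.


ρ = 39.63/74.99 = 0.5285
P(Wq > t) = ρ·e^{−(μ−λ)t} = 0.5285·e^{−0.6648}
= 0.5285·0.514393 = 0.271841

Final: 0.271841


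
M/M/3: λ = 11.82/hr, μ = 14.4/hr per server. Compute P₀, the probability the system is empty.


a = λ/μ = 11.82/14.4 = 0.8208; ρ = a/c = 0.2736
Σ_{k=0}^{2} a^k/k! (terms k=0..2) = 1.00000 + 0.82083 + 0.33688 = 2.15772
Tail: a^3/(3!(1−ρ)) = 0.55305/(6·0.7264) = 0.12690
P₀ = 1/(2.15772 + 0.12690) = 1/2.28461 = 0.437711

Final: 0.437711


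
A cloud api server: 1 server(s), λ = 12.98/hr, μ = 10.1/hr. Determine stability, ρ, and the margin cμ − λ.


Total capacity cμ = 1·10.1 = 10.10/hr
ρ = λ/(cμ) = 12.98/10.10 = 1.2851
Stable ⇔ ρ < 1: NO
Spare capacity = cμ − λ = 10.10 − 12.98 = -2.88/hr

Final: ρ = 1.2851; unstable; margin = -2.88/hr


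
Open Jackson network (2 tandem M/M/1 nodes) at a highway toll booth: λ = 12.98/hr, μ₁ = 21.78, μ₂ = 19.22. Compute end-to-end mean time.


Each node sees arrival rate λ = 12.98/hr (tandem ⇒ throughput preserved).
W₁ = 1/(μ₁−λ) = 1/(21.78−12.98) = 0.11364 hr
W₂ = 1/(μ₂−λ) = 1/(19.22−12.98) = 0.16026 hr
W_total = W₁ + W₂ = 0.11364 + 0.16026 = 0.27389 hr

Final: 0.27389 hr


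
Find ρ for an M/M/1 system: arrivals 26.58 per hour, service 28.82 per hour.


ρ = λ/μ = 26.58/28.82 = 0.9223

Final: 0.9223


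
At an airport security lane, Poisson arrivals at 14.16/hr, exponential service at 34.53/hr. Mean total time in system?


W = 1/(μ−λ) = 1/(34.53 − 14.16) = 1/20.37 = 0.04909 hr

Final: 0.04909 hr


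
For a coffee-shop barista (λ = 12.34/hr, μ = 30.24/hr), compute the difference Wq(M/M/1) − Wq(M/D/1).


ρ = 12.34/30.24 = 0.4081
Wq(M/M/1) = ρ/(μ−λ) = 0.4081/17.90 = 0.02280 hr
Wq(M/D/1) = ρ/(2(μ−λ)) = 0.01140 hr
Savings = 0.02280 − 0.01140 = 0.01140 hr

Final: 0.01140 hr


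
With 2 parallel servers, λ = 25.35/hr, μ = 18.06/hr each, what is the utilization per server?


ρ = λ/(cμ) = 25.35/(2·18.06) = 25.35/36.12 = 0.7018

Final: 0.7018


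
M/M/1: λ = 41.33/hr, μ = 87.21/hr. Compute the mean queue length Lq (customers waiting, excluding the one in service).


ρ = 41.33/87.21 = 0.4739
Lq = ρ²/(1−ρ) = 0.2246/0.5261 = 0.4269

Final: 0.4269


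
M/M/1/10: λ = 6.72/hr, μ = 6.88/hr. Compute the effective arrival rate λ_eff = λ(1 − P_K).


ρ = 0.9767; P_K = (1−ρ)ρ^10/(1−ρ^11) = 0.080595
λ_eff = λ(1 − P_K) = 6.72·(1 − 0.080595) = 6.72·0.919405 = 6.1784 /hr

Final: 6.1784 /hr


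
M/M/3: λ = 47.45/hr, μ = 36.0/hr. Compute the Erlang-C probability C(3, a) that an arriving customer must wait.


a = λ/μ = 1.3181; ρ = a/3 = 0.4394
P₀ = 0.258572 (from M/M/c formula)
C(c,a) = [a^c/(c!(1−ρ))]·P₀ = [2.28982/(6·0.5606)]·0.258572
= 0.68071·0.258572 = 0.176011

Final: 0.176011


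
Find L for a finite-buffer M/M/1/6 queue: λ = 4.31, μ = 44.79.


ρ = 4.31/44.79 = 0.09623
L = ρ[1 − (K+1)ρ^K + Kρ^(K+1)] / [(1−ρ)(1−ρ^(K+1))]
Numerator: 0.09623·(1 − 7·0.0000007939 + 6·0.00000007640) = 0.096226
Denominator: (0.9038)·(1.000000) = 0.903773
L = 0.096226/0.903773 = 0.1065

Final: 0.1065


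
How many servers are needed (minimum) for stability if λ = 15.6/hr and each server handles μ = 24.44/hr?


Stability requires cμ > λ ⇔ c > λ/μ.
λ/μ = 15.6/24.44 = 0.6383
Minimum integer c = ⌊0.6383⌋ + 1 = 1
Check: 1·24.44 = 24.44 > 15.6, while 0·24.44 = 0.00 ≤ 15.6

Final: 1 servers


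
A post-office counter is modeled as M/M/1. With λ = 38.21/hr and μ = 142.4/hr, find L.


ρ = λ/μ = 38.21/142.4 = 0.2683
L = ρ/(1−ρ) = 0.2683/(1 − 0.2683) = 0.2683/0.7317 = 0.3667

Final: 0.3667


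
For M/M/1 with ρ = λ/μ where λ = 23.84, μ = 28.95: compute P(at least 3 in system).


ρ = 23.84/28.95 = 0.8235
P(N ≥ n) = ρ^n = 0.8235^3 = 0.558436

Final: 0.558436


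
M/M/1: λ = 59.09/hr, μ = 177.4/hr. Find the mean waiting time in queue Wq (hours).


ρ = 59.09/177.4 = 0.3331
Wq = ρ/(μ−λ) = 0.3331/(177.4 − 59.09) = 0.3331/118.31 = 0.002815 hr

Final: 0.002815 hr


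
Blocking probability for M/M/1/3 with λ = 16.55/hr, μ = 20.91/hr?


ρ = λ/μ = 16.55/20.91 = 0.7915
P_K = (1−ρ)ρ^K/(1−ρ^(K+1)) = (0.2085·0.495829)/(1 − 0.392442)
= 0.103387/0.607558 = 0.170168

Final: 0.170168


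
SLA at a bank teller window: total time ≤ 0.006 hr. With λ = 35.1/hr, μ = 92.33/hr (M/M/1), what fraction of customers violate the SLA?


W ~ Exponential(μ−λ) for M/M/1.
μ − λ = 92.33 − 35.1 = 57.2300
P(W > t) = e^{−(μ−λ)t} = e^{−0.3434} = 0.709369

Final: 0.709369


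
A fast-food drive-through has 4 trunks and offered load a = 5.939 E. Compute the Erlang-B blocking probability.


B(c,a) = (a^c/c!) / Σ_{k=0}^{c} a^k/k!
a^4/4! = 51.837263
Σ terms (k=0..4): 1.00000 + 5.93900 + 17.63586 + 34.91313 + 51.83726 = 111.325248
B = 51.837263/111.325248 = 0.465638

Final: 0.465638


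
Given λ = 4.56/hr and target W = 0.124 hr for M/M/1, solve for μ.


W = 1/(μ−λ) ⇒ μ − λ = 1/W = 1/0.124 = 8.0645
μ = λ + 1/W = 4.56 + 8.0645 = 12.6245 per hr

Final: 12.6245 /hr


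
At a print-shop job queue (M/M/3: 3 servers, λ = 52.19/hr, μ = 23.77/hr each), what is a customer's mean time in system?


a = 2.1956; ρ = 0.7319; P₀ = 0.082065
Lq = P₀·a^c·ρ/(c!(1−ρ)²) = 1.47382
Wq = Lq/λ = 1.47382/52.19 = 0.02824 hr
W = Wq + 1/μ = 0.02824 + 0.04207 = 0.07031 hr

Final: 0.07031 hr


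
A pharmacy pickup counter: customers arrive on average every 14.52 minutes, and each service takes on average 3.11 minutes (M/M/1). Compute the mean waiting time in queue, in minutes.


λ = 60/14.52 = 4.1322 /hr
μ = 60/3.11 = 19.2926 /hr
ρ = λ/μ = 4.1322/19.2926 = 0.2142
Wq = ρ/(μ−λ) = 0.2142/(19.2926−4.1322) = 0.01413 hr
In minutes: 0.01413·60 = 0.8477 min

Final: 0.8477 min


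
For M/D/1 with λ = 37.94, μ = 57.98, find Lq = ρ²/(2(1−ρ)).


ρ = 37.94/57.98 = 0.6544
M/D/1: Lq = ρ²/(2(1−ρ)) = 0.4282/(2·0.3456) = 0.61942

Final: 0.61942


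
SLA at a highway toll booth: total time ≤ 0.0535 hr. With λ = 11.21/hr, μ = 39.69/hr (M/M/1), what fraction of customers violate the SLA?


W ~ Exponential(μ−λ) for M/M/1.
μ − λ = 39.69 − 11.21 = 28.4800
P(W > t) = e^{−(μ−λ)t} = e^{−1.5237} = 0.217909

Final: 0.217909


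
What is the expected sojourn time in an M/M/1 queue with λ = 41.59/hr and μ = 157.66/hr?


W = 1/(μ−λ) = 1/(157.66 − 41.59) = 1/116.07 = 0.008615 hr

Final: 0.008615 hr


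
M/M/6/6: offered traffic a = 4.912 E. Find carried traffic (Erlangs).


B(6,4.912) = 0.185224 (Erlang-B)
Carried load = a(1 − B) = 4.912·(1 − 0.185224) = 4.912·0.814776 = 4.0022 E

Final: 4.0022 Erlangs


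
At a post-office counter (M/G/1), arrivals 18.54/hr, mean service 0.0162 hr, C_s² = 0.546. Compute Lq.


ρ = λ·E[S] = 18.54·0.0162 = 0.3003
Lq = ρ²(1+C_s²)/(2(1−ρ)) = 0.09021·(1+0.546)/(2·0.6997)
= 0.09021·1.5460/1.3993 = 0.09967

Final: 0.09967


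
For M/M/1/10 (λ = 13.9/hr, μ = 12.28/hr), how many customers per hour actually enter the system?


ρ = 1.1319; P_K = (1−ρ)ρ^10/(1−ρ^11) = 0.156621
λ_eff = λ(1 − P_K) = 13.9·(1 − 0.156621) = 13.9·0.843379 = 11.7230 /hr

Final: 11.7230 /hr


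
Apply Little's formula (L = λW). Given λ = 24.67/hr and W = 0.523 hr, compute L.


L = λW = 24.67·0.523 = 12.9024

Final: 12.9024


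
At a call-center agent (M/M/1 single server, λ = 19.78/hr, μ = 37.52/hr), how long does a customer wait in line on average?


ρ = 19.78/37.52 = 0.5272
Wq = ρ/(μ−λ) = 0.5272/(37.52 − 19.78) = 0.5272/17.74 = 0.02972 hr

Final: 0.02972 hr


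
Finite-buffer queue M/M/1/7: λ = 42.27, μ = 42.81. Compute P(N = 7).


ρ = λ/μ = 42.27/42.81 = 0.9874
P_K = (1−ρ)ρ^K/(1−ρ^(K+1)) = (0.01261·0.914975)/(1 − 0.903433)
= 0.011541/0.096567 = 0.119517

Final: 0.119517


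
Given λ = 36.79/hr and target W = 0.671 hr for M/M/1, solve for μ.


W = 1/(μ−λ) ⇒ μ − λ = 1/W = 1/0.671 = 1.4903
μ = λ + 1/W = 36.79 + 1.4903 = 38.2803 per hr

Final: 38.2803 /hr


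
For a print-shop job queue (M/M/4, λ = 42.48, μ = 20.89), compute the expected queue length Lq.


a = λ/μ = 2.0335; ρ = a/4 = 0.5084
P₀ = 0.125758
Lq = P₀·a^c·ρ / (c!·(1−ρ)²) = 0.125758·17.09953·0.5084/(24·0.24169)
= 0.18846

Final: 0.18846


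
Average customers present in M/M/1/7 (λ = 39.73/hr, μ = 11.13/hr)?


ρ = 39.73/11.13 = 3.5696
L = ρ[1 − (K+1)ρ^K + Kρ^(K+1)] / [(1−ρ)(1−ρ^(K+1))]
Numerator: 3.5696·(1 − 8·7385.226256 + 7·26362.537211) = 447835.097983
Denominator: (-2.5696)·(-26361.537211) = 67739.439735
L = 447835.097983/67739.439735 = 6.6111

Final: 6.6111


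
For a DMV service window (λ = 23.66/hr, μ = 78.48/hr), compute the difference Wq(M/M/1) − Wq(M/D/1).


ρ = 23.66/78.48 = 0.3015
Wq(M/M/1) = ρ/(μ−λ) = 0.3015/54.82 = 0.005499 hr
Wq(M/D/1) = ρ/(2(μ−λ)) = 0.002750 hr
Savings = 0.005499 − 0.002750 = 0.002750 hr

Final: 0.002750 hr


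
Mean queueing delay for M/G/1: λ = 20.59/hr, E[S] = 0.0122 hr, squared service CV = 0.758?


ρ = λ·E[S] = 20.59·0.0122 = 0.2512
E[S²] = E[S]²(1+C_s²) = 0.0122²·(1+0.758) = 0.0002617
Wq = λ·E[S²]/(2(1−ρ)) = 20.59·0.0002617/(2·0.7488) = 0.003597 hr

Final: 0.003597 hr


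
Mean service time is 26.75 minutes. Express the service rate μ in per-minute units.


μ = 1/(service time) in consistent units.
1 minute = 1 min, so μ = 1/26.75 = 0.03738 per minute

Final: 0.03738 /min


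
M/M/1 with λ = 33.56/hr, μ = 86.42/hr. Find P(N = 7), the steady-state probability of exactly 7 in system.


ρ = 33.56/86.42 = 0.3883
P_n = (1−ρ)·ρ^n = (1 − 0.3883)·0.3883^7 = 0.6117·0.001332 = 0.0008146

Final: 0.0008146


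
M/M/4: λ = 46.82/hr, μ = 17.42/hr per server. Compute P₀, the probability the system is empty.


a = λ/μ = 46.82/17.42 = 2.6877; ρ = a/c = 0.6719
Σ_{k=0}^{3} a^k/k! (terms k=0..3) = 1.00000 + 2.68772 + 3.61191 + 3.23593 = 10.53555
Tail: a^4/(4!(1−ρ)) = 52.18348/(24·0.3281) = 6.62756
P₀ = 1/(10.53555 + 6.62756) = 1/17.16311 = 0.058265

Final: 0.058265


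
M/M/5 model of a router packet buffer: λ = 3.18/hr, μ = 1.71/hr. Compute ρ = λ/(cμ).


ρ = λ/(cμ) = 3.18/(5·1.71) = 3.18/8.55 = 0.3719

Final: 0.3719


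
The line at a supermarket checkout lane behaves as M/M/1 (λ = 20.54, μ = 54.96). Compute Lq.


ρ = 20.54/54.96 = 0.3737
Lq = ρ²/(1−ρ) = 0.1397/0.6263 = 0.2230

Final: 0.2230


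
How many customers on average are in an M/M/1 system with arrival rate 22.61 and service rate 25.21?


ρ = λ/μ = 22.61/25.21 = 0.8969
L = ρ/(1−ρ) = 0.8969/(1 − 0.8969) = 0.8969/0.1031 = 8.6962

Final: 8.6962


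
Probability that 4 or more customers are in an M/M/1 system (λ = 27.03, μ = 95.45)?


ρ = 27.03/95.45 = 0.2832
P(N ≥ n) = ρ^n = 0.2832^4 = 0.006431

Final: 0.006431


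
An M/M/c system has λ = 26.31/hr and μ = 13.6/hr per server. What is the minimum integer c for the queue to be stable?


Stability requires cμ > λ ⇔ c > λ/μ.
λ/μ = 26.31/13.6 = 1.9346
Minimum integer c = ⌊1.9346⌋ + 1 = 2
Check: 2·13.6 = 27.20 > 26.31, while 1·13.6 = 13.60 ≤ 26.31

Final: 2 servers


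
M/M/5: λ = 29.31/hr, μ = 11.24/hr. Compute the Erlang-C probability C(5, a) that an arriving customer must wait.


a = λ/μ = 2.6077; ρ = a/5 = 0.5215
P₀ = 0.071483 (from M/M/c formula)
C(c,a) = [a^c/(c!(1−ρ))]·P₀ = [120.57230/(120·0.4785)]·0.071483
= 2.09996·0.071483 = 0.150111

Final: 0.150111


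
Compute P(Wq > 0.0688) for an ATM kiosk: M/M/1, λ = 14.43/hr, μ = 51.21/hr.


ρ = 14.43/51.21 = 0.2818
P(Wq > t) = ρ·e^{−(μ−λ)t} = 0.2818·e^{−2.5305}
= 0.2818·0.079622 = 0.022436

Final: 0.022436


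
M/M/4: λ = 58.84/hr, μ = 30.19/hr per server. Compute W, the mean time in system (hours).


a = 1.9490; ρ = 0.4872; P₀ = 0.137842
Lq = P₀·a^c·ρ/(c!(1−ρ)²) = 0.15358
Wq = Lq/λ = 0.15358/58.84 = 0.002610 hr
W = Wq + 1/μ = 0.002610 + 0.03312 = 0.03573 hr

Final: 0.03573 hr


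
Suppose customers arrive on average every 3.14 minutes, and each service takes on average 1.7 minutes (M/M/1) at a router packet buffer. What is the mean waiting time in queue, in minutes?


λ = 60/3.14 = 19.1083 /hr
μ = 60/1.7 = 35.2941 /hr
ρ = λ/μ = 19.1083/35.2941 = 0.5414
Wq = ρ/(μ−λ) = 0.5414/(35.2941−19.1083) = 0.03345 hr
In minutes: 0.03345·60 = 2.007 min

Final: 2.007 min


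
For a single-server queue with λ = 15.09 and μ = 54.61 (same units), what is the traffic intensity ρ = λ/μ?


ρ = λ/μ = 15.09/54.61 = 0.2763

Final: 0.2763


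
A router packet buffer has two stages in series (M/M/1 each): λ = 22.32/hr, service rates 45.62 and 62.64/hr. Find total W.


Each node sees arrival rate λ = 22.32/hr (tandem ⇒ throughput preserved).
W₁ = 1/(μ₁−λ) = 1/(45.62−22.32) = 0.04292 hr
W₂ = 1/(μ₂−λ) = 1/(62.64−22.32) = 0.02480 hr
W_total = W₁ + W₂ = 0.04292 + 0.02480 = 0.06772 hr

Final: 0.06772 hr


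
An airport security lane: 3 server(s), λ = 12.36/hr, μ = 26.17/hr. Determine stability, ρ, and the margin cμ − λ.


Total capacity cμ = 3·26.17 = 78.51/hr
ρ = λ/(cμ) = 12.36/78.51 = 0.1574
Stable ⇔ ρ < 1: YES
Spare capacity = cμ − λ = 78.51 − 12.36 = 66.15/hr

Final: ρ = 0.1574; stable; margin = 66.15/hr


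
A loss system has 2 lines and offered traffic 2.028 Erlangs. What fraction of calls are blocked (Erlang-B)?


B(c,a) = (a^c/c!) / Σ_{k=0}^{c} a^k/k!
a^2/2! = 2.056392
Σ terms (k=0..2): 1.00000 + 2.02800 + 2.05639 = 5.084392
B = 2.056392/5.084392 = 0.404452

Final: 0.404452


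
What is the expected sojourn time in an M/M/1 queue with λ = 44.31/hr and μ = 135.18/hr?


W = 1/(μ−λ) = 1/(135.18 − 44.31) = 1/90.87 = 0.01100 hr

Final: 0.01100 hr


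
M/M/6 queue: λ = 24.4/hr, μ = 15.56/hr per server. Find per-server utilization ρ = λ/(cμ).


ρ = λ/(cμ) = 24.4/(6·15.56) = 24.4/93.36 = 0.2614

Final: 0.2614


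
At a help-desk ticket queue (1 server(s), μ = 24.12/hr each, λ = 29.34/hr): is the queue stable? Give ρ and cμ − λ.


Total capacity cμ = 1·24.12 = 24.12/hr
ρ = λ/(cμ) = 29.34/24.12 = 1.2164
Stable ⇔ ρ < 1: NO
Spare capacity = cμ − λ = 24.12 − 29.34 = -5.22/hr

Final: ρ = 1.2164; unstable; margin = -5.22/hr


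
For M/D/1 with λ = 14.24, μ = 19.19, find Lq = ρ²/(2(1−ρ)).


ρ = 14.24/19.19 = 0.7421
M/D/1: Lq = ρ²/(2(1−ρ)) = 0.5506/(2·0.2579) = 1.06736

Final: 1.06736


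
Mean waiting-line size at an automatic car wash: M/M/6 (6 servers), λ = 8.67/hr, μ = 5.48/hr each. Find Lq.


a = λ/μ = 1.5821; ρ = a/6 = 0.2637
P₀ = 0.205468
Lq = P₀·a^c·ρ / (c!·(1−ρ)²) = 0.205468·15.68308·0.2637/(720·0.54216)
= 0.002177

Final: 0.002177


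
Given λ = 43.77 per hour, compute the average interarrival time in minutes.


Mean interarrival time = 1/λ = 1/43.77 hour = 0.02285 hour
In minutes: 0.02285 × 60 = 1.3708 min

Final: 1.3708 min
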